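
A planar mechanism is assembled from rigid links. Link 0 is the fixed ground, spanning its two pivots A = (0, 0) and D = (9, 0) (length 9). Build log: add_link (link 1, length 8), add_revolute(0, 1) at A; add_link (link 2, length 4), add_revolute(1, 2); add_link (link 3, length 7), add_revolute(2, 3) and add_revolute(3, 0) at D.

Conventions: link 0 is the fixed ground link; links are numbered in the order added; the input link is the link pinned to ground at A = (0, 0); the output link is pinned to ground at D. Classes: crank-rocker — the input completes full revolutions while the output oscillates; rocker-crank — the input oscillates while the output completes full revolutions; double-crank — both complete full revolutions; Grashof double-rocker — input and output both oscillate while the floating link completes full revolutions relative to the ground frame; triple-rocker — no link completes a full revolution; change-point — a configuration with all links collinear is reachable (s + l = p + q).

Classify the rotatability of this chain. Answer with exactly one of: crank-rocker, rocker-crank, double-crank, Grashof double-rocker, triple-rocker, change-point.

lengths: ground=9, input=8, coupler=4, output=7
sorted: s=4 (shortest), l=9 (longest), p+q=15
s + l = 13 vs p + q = 15
s + l < p + q (Grashof) with shortest = coupler link → Grashof double-rocker

Grashof double-rocker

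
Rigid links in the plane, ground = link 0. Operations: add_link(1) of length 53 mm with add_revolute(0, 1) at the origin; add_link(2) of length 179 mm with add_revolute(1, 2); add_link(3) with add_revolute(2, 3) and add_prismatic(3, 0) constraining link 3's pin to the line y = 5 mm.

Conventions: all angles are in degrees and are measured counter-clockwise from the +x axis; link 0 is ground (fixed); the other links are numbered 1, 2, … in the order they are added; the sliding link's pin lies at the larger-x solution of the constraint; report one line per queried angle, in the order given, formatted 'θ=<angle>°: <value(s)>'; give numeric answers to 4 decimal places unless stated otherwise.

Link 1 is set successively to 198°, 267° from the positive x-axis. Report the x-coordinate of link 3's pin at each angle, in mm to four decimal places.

geometry: r = 53 mm, L = 179 mm, e = 5 mm
θ=198°: crank pin P = (r cos θ, r sin θ) = (-50.405995, -16.377901)
θ=198°: h = r sin θ − e = -16.377901 − 5 = -21.377901
θ=198°: x = r cos θ + √(L² − h²) = -50.405995 + 177.718838 = 127.312843
θ=267°: crank pin P = (r cos θ, r sin θ) = (-2.773806, -52.927365)
θ=267°: h = r sin θ − e = -52.927365 − 5 = -57.927365
θ=267°: x = r cos θ + √(L² − h²) = -2.773806 + 169.367708 = 166.593902

θ=198°: 127.3128
θ=267°: 166.5939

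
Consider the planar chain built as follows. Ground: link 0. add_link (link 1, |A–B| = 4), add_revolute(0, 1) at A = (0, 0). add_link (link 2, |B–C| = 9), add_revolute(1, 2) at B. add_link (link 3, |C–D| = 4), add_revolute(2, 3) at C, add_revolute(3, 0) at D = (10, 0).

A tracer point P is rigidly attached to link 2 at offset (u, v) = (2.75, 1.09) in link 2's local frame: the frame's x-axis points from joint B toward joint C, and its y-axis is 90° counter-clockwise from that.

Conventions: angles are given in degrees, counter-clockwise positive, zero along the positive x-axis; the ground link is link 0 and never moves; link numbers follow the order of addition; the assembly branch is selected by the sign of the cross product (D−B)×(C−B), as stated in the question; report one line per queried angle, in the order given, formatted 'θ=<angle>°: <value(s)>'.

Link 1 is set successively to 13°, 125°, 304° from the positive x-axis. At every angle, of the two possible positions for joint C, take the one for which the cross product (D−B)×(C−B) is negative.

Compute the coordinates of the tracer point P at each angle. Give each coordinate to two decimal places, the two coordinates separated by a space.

A=(0,0), D=(10.00,0)
θ=13°: B = A + 4.00·(cos13°, sin13°) = (3.8975, 0.8998)
θ=13°: |BD| = 6.1685
θ=13°: circle(B,9.00) ∩ circle(D,4.00): a=8.3530, h=3.3508
θ=13°:   candidates: C₊=(12.6499,2.9964) cross=20.670; C₋=(11.6723,-3.6337) cross=-20.670
θ=13°:   branch - wants cross < 0 → take C=(11.6723,-3.6337) (cross=-20.670)
θ=13°: ex = (C−B)/|BC| = (0.8639,-0.5037); ey = (0.5037,0.8639)
θ=13°: P = B + 2.75·ex + 1.09·ey = (6.8222,0.4562)
θ=125°: B = A + 4.00·(cos125°, sin125°) = (-2.2943, 3.2766)
θ=125°: |BD| = 12.7234
θ=125°: circle(B,9.00) ∩ circle(D,4.00): a=8.9161, h=1.2263
θ=125°:   candidates: C₊=(6.6368,2.1654) cross=15.603; C₋=(6.0052,-0.2044) cross=-15.603
θ=125°:   branch - wants cross < 0 → take C=(6.0052,-0.2044) (cross=-15.603)
θ=125°: ex = (C−B)/|BC| = (0.9222,-0.3868); ey = (0.3868,0.9222)
θ=125°: P = B + 2.75·ex + 1.09·ey = (0.6633,3.2181)
θ=304°: B = A + 4.00·(cos304°, sin304°) = (2.2368, -3.3162)
θ=304°: |BD| = 8.4418
θ=304°: circle(B,9.00) ∩ circle(D,4.00): a=8.0708, h=3.9828
θ=304°:   candidates: C₊=(8.0943,3.5168) cross=33.622; C₋=(11.2233,-3.8084) cross=-33.622
θ=304°:   branch - wants cross < 0 → take C=(11.2233,-3.8084) (cross=-33.622)
θ=304°: ex = (C−B)/|BC| = (0.9985,-0.0547); ey = (0.0547,0.9985)
θ=304°: P = B + 2.75·ex + 1.09·ey = (5.0423,-2.3782)

θ=13°: 6.82 0.46
θ=125°: 0.66 3.22
θ=304°: 5.04 -2.38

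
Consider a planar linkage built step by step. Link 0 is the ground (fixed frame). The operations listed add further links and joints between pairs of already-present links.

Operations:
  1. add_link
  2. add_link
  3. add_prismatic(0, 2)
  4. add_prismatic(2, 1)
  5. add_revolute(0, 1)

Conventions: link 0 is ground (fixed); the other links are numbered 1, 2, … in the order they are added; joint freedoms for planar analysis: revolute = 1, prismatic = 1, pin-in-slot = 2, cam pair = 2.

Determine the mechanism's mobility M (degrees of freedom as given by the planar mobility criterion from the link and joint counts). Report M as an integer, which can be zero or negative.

link 0 = ground. State L|J1|J2 = 1|0|0
+link1  2|0|0
+link2  3|0|0
P(0,2) f=1→J1  3|1|0
P(2,1) f=1→J1  3|2|0
R(0,1) f=1→J1  3|3|0
M = 3(3−1)−2·3−0 = 6−6−0 = 0

M = 0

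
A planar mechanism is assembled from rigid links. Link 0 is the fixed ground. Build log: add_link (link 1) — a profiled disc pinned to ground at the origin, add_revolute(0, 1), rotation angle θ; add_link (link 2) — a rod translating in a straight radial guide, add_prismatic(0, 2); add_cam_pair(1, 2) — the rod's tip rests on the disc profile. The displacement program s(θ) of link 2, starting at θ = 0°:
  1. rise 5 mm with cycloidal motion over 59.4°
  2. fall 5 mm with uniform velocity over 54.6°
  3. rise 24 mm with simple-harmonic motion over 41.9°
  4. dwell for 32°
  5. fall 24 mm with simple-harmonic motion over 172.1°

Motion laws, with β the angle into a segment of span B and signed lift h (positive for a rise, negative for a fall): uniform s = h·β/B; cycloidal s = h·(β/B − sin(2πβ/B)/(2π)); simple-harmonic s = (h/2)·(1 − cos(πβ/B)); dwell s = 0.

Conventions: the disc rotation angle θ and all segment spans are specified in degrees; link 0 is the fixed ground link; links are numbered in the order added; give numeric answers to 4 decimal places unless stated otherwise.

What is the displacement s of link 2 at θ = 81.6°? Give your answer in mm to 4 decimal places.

seg 1 [0°–59.4°] cycloidal, h=5: full span → s += 5 → s = 5.0000
seg 2 [59.4°–114°] uniform, h=-5: θ=81.6° here. β=22.2, B=54.6. -5·22.2/54.6 = -2.0330 → s = 2.9670

2.9670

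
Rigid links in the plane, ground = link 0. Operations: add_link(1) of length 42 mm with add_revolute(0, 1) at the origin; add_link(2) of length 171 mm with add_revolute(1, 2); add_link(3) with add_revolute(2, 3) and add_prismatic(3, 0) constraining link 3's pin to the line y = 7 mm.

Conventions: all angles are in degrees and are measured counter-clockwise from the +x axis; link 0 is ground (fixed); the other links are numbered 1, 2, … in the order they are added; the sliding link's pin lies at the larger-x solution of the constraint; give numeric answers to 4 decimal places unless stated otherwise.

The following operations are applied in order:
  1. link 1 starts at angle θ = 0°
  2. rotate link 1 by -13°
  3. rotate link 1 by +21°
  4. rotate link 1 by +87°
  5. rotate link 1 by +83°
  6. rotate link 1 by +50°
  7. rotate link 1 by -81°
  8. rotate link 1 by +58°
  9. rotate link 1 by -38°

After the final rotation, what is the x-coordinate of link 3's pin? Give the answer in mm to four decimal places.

geometry: r = 42 mm, L = 171 mm, e = 7 mm; θ starts at 0°
rotate link 1 by -13°: θ ← 0° -13° = -13°
rotate link 1 by +21°: θ ← -13° +21° = 8°
rotate link 1 by +87°: θ ← 8° +87° = 95°
rotate link 1 by +83°: θ ← 95° +83° = 178°
rotate link 1 by +50°: θ ← 178° +50° = 228°
rotate link 1 by -81°: θ ← 228° -81° = 147°
rotate link 1 by +58°: θ ← 147° +58° = 205°
rotate link 1 by -38°: θ ← 205° -38° = 167°
crank pin P = (r cos θ, r sin θ) = (-40.923543, 9.447944)
h = r sin θ − e = 9.447944 − 7 = 2.447944
x = r cos θ + √(L² − h²) = -40.923543 + 170.982477 = 130.058935

130.0589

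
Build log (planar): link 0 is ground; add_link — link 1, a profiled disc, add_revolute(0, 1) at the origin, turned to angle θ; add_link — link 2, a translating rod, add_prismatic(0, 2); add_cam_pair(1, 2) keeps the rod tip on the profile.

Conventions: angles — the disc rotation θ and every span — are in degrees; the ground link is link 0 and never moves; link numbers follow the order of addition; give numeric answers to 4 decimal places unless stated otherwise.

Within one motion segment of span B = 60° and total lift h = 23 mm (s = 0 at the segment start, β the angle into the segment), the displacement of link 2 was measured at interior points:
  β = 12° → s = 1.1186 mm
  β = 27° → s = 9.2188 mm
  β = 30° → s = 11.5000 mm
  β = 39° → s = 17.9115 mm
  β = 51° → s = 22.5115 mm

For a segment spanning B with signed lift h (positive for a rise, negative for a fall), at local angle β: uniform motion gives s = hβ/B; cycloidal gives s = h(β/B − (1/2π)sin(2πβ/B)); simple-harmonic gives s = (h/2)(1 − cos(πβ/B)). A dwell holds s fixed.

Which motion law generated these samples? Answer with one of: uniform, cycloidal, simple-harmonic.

candidates at β/B = r: uniform s = h·r (linear in β); cycloidal s = h·(r − sin(2πr)/(2π)); simple-harmonic s = (h/2)(1 − cos(πr))
β=12°: printed 1.1186 | uniform 4.6000, cycloidal 1.1186, simple-harmonic 2.1963
β=27°: printed 9.2188 | uniform 10.3500, cycloidal 9.2188, simple-harmonic 9.7010
β=30°: printed 11.5000 | uniform 11.5000, cycloidal 11.5000, simple-harmonic 11.5000
β=39°: printed 17.9115 | uniform 14.9500, cycloidal 17.9115, simple-harmonic 16.7209
β=51°: printed 22.5115 | uniform 19.5500, cycloidal 22.5115, simple-harmonic 21.7466
only one law matches every sample → cycloidal

cycloidal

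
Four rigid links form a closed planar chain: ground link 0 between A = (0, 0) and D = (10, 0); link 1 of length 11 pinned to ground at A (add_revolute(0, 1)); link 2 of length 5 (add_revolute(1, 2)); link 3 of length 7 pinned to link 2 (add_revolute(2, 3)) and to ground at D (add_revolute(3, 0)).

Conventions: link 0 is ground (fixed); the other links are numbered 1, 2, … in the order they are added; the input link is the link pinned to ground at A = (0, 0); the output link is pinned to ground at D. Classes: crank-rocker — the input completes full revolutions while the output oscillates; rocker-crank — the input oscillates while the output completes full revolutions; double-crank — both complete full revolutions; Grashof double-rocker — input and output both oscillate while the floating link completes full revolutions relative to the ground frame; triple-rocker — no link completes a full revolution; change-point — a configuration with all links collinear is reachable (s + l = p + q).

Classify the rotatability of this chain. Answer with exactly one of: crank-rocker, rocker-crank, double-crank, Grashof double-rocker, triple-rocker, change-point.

lengths: ground=10, input=11, coupler=5, output=7
sorted: s=5 (shortest), l=11 (longest), p+q=17
s + l = 16 vs p + q = 17
s + l < p + q (Grashof) with shortest = coupler link → Grashof double-rocker

Grashof double-rocker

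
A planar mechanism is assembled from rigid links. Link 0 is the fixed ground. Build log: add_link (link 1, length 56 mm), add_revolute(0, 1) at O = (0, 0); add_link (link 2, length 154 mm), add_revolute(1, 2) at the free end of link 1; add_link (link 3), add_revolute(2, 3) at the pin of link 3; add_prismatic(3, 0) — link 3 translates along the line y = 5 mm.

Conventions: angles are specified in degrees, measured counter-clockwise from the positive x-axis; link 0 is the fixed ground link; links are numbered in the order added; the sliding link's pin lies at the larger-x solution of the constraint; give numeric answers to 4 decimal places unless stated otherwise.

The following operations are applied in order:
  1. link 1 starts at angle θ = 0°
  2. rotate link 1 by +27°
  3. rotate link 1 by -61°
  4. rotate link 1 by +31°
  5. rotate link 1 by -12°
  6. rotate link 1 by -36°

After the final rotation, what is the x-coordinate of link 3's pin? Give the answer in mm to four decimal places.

geometry: r = 56 mm, L = 154 mm, e = 5 mm; θ starts at 0°
rotate link 1 by +27°: θ ← 0° +27° = 27°
rotate link 1 by -61°: θ ← 27° -61° = -34°
rotate link 1 by +31°: θ ← -34° +31° = -3°
rotate link 1 by -12°: θ ← -3° -12° = -15°
rotate link 1 by -36°: θ ← -15° -36° = -51°
crank pin P = (r cos θ, r sin θ) = (35.241942, -43.520174)
h = r sin θ − e = -43.520174 − 5 = -48.520174
x = r cos θ + √(L² − h²) = 35.241942 + 146.156740 = 181.398682

181.3987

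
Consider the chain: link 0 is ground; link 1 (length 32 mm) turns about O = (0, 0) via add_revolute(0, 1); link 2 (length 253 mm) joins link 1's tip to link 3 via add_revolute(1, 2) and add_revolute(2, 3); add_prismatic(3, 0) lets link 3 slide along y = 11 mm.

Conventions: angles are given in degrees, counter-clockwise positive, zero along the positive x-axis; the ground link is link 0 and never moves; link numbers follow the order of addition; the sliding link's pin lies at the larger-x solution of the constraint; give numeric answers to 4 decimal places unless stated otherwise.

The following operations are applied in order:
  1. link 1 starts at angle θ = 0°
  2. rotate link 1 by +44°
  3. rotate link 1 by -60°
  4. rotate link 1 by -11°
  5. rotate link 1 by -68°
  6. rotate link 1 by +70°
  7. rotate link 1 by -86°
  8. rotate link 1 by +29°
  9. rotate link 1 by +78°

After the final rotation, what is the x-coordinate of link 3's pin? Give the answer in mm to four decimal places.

geometry: r = 32 mm, L = 253 mm, e = 11 mm; θ starts at 0°
rotate link 1 by +44°: θ ← 0° +44° = 44°
rotate link 1 by -60°: θ ← 44° -60° = -16°
rotate link 1 by -11°: θ ← -16° -11° = -27°
rotate link 1 by -68°: θ ← -27° -68° = -95°
rotate link 1 by +70°: θ ← -95° +70° = -25°
rotate link 1 by -86°: θ ← -25° -86° = -111°
rotate link 1 by +29°: θ ← -111° +29° = -82°
rotate link 1 by +78°: θ ← -82° +78° = -4°
crank pin P = (r cos θ, r sin θ) = (31.922050, -2.232207)
h = r sin θ − e = -2.232207 − 11 = -13.232207
x = r cos θ + √(L² − h²) = 31.922050 + 252.653733 = 284.575782

284.5758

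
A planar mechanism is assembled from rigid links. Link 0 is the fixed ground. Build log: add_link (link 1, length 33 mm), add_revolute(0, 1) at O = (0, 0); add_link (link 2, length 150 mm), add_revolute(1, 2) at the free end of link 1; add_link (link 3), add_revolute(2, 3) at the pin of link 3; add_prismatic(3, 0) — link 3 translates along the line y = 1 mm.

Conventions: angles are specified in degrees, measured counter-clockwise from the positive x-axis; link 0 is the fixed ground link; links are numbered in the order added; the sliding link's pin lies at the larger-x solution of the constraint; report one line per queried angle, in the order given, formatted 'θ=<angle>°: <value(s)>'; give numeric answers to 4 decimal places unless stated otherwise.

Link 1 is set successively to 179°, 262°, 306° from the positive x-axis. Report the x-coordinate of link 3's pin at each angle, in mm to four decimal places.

geometry: r = 33 mm, L = 150 mm, e = 1 mm
θ=179°: crank pin P = (r cos θ, r sin θ) = (-32.994974, 0.575929)
θ=179°: h = r sin θ − e = 0.575929 − 1 = -0.424071
θ=179°: x = r cos θ + √(L² − h²) = -32.994974 + 149.999401 = 117.004427
θ=262°: crank pin P = (r cos θ, r sin θ) = (-4.592712, -32.678846)
θ=262°: h = r sin θ − e = -32.678846 − 1 = -33.678846
θ=262°: x = r cos θ + √(L² − h²) = -4.592712 + 146.170227 = 141.577515
θ=306°: crank pin P = (r cos θ, r sin θ) = (19.396913, -26.697561)
θ=306°: h = r sin θ − e = -26.697561 − 1 = -27.697561
θ=306°: x = r cos θ + √(L² − h²) = 19.396913 + 147.420640 = 166.817553

θ=179°: 117.0044
θ=262°: 141.5775
θ=306°: 166.8176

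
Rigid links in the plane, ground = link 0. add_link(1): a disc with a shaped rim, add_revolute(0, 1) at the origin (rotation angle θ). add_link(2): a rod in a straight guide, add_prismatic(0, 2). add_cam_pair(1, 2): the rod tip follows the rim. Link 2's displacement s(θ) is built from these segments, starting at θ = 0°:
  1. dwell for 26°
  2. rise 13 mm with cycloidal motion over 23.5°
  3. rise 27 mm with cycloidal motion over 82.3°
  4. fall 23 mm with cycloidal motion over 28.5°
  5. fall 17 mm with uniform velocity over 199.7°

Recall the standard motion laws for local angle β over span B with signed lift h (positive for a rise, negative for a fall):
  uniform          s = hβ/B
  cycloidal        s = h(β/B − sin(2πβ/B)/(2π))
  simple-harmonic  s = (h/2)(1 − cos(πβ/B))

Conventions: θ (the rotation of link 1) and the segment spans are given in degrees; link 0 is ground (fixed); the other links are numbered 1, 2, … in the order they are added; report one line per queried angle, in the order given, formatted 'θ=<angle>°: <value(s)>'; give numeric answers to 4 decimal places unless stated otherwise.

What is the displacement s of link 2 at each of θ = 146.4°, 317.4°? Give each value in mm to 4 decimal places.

segment 1 (0° to 26°, dwell): s unchanged at 0.0000
segment 2 (26° to 49.5°, cycloidal, h = 13) is passed completely: s = 0.0000 + (13) = 13.0000
segment 3 (49.5° to 131.8°, cycloidal, h = 27) is passed completely: s = 13.0000 + (27) = 40.0000
θ = 146.4° falls in segment 4 (131.8° to 160.3°, cycloidal, h = -23): β = 146.4 − 131.8 = 14.6°, B = 28.5°; Δs = -23·(0.5123 − sin(2π·0.5123)/(2π)) = -12.0646; s = 40.0000 − 12.0646 = 27.9354
segment 4 (131.8° to 160.3°, cycloidal, h = -23) is passed completely: s = 40.0000 + (-23) = 17.0000
θ = 317.4° falls in segment 5 (160.3° to 360°, uniform, h = -17): β = 317.4 − 160.3 = 157.1°, B = 199.7°; Δs = -17·157.1/199.7 = -13.3736; s = 17.0000 − 13.3736 = 3.6264

θ=146.4°: 27.9354
θ=317.4°: 3.6264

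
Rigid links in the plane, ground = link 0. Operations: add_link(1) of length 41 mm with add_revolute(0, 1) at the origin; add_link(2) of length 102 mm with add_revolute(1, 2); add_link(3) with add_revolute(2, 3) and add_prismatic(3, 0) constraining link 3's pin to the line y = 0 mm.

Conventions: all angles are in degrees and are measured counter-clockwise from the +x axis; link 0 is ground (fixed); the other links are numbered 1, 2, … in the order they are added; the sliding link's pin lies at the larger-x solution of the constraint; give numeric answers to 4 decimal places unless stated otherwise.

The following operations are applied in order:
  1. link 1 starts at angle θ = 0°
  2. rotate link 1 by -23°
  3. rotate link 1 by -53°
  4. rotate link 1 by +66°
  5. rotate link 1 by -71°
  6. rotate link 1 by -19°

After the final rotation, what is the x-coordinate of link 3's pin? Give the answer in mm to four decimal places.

geometry: r = 41 mm, L = 102 mm, e = 0 mm; θ starts at 0°
rotate link 1 by -23°: θ ← 0° -23° = -23°
rotate link 1 by -53°: θ ← -23° -53° = -76°
rotate link 1 by +66°: θ ← -76° +66° = -10°
rotate link 1 by -71°: θ ← -10° -71° = -81°
rotate link 1 by -19°: θ ← -81° -19° = -100°
crank pin P = (r cos θ, r sin θ) = (-7.119575, -40.377118)
h = r sin θ − e = -40.377118 − 0 = -40.377118
x = r cos θ + √(L² − h²) = -7.119575 + 93.667969 = 86.548393

86.5484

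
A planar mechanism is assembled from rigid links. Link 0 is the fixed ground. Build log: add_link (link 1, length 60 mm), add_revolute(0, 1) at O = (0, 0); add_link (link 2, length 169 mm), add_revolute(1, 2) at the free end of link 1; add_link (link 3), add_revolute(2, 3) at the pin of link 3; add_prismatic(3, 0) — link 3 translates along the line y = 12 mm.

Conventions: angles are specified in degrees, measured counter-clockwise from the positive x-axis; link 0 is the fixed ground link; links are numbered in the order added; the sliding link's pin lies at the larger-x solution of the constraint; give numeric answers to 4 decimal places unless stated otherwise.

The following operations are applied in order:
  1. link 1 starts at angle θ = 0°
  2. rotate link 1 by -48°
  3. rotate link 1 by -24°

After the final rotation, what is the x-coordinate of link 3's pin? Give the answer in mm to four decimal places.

geometry: r = 60 mm, L = 169 mm, e = 12 mm; θ starts at 0°
rotate link 1 by -48°: θ ← 0° -48° = -48°
rotate link 1 by -24°: θ ← -48° -24° = -72°
crank pin P = (r cos θ, r sin θ) = (18.541020, -57.063391)
h = r sin θ − e = -57.063391 − 12 = -69.063391
x = r cos θ + √(L² − h²) = 18.541020 + 154.244118 = 172.785138

172.7851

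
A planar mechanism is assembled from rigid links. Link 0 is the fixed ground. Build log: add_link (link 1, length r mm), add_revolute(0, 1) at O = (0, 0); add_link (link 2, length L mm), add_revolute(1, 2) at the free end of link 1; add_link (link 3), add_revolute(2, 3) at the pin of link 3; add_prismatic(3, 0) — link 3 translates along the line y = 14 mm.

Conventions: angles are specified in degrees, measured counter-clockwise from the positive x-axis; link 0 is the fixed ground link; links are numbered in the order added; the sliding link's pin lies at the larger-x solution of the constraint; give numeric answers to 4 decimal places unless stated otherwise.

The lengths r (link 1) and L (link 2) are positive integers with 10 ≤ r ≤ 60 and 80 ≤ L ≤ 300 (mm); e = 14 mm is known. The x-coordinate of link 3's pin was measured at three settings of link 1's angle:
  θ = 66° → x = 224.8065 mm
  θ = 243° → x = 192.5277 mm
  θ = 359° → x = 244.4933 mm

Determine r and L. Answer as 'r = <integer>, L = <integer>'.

constraint per measurement: (x − r cos θ)² + (r sin θ − e)² = L²
subtracting the θ₁ and θ₂ equations cancels the r² and L² terms:
r = (x₁² − x₂²) / (2[(x₁cos θ₁ + e sin θ₁) − (x₂cos θ₂ + e sin θ₂)]) = 33.0000 → r = 33
L² = (x₁ − r cos θ₁)² + (r sin θ₁ − e)² = 44944.0017 → L = 212.0000 → L = 212
check at θ₃=359°: x = 244.4933 (printed 244.4933) ✓

r = 33, L = 212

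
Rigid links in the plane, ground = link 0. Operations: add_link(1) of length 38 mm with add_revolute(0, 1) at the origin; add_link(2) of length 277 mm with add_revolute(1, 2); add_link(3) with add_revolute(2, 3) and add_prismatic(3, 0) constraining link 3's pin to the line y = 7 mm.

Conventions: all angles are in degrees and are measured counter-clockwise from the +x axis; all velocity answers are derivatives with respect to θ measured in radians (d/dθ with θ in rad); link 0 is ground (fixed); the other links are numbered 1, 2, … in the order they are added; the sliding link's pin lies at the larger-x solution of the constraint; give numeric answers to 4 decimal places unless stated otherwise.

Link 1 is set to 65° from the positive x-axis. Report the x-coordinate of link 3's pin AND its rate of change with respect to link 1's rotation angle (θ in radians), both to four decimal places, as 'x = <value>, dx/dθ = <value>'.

geometry: r = 38 mm, L = 277 mm, e = 7 mm
crank pin P = (r cos θ, r sin θ) = (16.059494, 34.439696)
h = r sin θ − e = 34.439696 − 7 = 27.439696
x = r cos θ + √(L² − h²) = 16.059494 + 275.637557 = 291.697051
dx/dθ = −r sin θ − h·r cos θ/√(L² − h²) (θ in radians; h = 27.439696) = -36.038417

x = 291.6971, dx/dθ = -36.0384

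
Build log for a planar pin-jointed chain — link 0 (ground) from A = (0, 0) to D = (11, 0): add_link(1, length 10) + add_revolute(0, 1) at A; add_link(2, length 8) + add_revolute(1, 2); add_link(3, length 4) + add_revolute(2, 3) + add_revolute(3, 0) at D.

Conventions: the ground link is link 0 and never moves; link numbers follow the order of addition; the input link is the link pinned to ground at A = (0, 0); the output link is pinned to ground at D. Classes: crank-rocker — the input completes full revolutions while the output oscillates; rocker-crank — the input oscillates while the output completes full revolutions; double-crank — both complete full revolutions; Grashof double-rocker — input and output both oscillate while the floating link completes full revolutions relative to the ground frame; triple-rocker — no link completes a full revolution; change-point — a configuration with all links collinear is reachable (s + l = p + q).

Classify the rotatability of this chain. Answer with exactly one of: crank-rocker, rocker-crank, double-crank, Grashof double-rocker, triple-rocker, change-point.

lengths: ground=11, input=10, coupler=8, output=4
sorted: s=4 (shortest), l=11 (longest), p+q=18
s + l = 15 vs p + q = 18
s + l < p + q (Grashof) with shortest = output link → rocker-crank

rocker-crank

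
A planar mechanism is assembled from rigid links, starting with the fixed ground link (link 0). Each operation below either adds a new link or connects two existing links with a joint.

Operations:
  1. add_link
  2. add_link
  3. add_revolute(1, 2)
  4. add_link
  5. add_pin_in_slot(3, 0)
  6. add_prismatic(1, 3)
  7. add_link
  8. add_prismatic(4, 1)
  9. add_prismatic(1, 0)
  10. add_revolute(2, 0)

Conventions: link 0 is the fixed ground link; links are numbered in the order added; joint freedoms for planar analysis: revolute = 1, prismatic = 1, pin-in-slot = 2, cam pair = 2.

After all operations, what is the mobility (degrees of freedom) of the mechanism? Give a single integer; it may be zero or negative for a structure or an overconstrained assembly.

L=1 J1=0 J2=0
add link → L=2 J1=0 J2=0
add link → L=3 J1=0 J2=0
R@1,2 dof=1 J1 → L=3 J1=1 J2=0
add link → L=4 J1=1 J2=0
PS@3,0 dof=2 J2 → L=4 J1=1 J2=1
P@1,3 dof=1 J1 → L=4 J1=2 J2=1
add link → L=5 J1=2 J2=1
P@4,1 dof=1 J1 → L=5 J1=3 J2=1
P@1,0 dof=1 J1 → L=5 J1=4 J2=1
R@2,0 dof=1 J1 → L=5 J1=5 J2=1
M=3(L−1)−2J1−J2=3·4−2·5−1=1

M = 1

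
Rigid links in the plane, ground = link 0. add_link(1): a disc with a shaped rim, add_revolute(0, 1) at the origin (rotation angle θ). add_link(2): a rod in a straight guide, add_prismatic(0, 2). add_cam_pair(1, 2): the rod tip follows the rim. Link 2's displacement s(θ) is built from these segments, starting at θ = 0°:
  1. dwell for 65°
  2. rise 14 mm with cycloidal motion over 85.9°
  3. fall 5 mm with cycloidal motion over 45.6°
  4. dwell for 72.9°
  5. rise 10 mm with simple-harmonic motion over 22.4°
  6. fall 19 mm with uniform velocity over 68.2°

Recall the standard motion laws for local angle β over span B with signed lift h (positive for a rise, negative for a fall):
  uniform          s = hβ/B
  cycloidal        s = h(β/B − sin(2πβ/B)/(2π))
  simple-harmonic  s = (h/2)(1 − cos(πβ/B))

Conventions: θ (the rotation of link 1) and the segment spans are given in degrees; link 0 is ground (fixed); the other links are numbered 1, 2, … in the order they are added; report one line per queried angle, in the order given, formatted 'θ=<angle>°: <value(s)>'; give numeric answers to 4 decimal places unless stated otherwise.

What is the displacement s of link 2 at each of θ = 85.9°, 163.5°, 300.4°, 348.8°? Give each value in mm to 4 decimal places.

segment 1 (0° to 65°, dwell): s unchanged at 0.0000
θ = 85.9° falls in segment 2 (65° to 150.9°, cycloidal, h = 14): β = 85.9 − 65 = 20.9°, B = 85.9°; Δs = 14·(0.2433 − sin(2π·0.2433)/(2π)) = 1.1801; s = 0.0000 + 1.1801 = 1.1801
segment 2 (65° to 150.9°, cycloidal, h = 14) is passed completely: s = 0.0000 + (14) = 14.0000
θ = 163.5° falls in segment 3 (150.9° to 196.5°, cycloidal, h = -5): β = 163.5 − 150.9 = 12.6°, B = 45.6°; Δs = -5·(0.2763 − sin(2π·0.2763)/(2π)) = -0.5967; s = 14.0000 − 0.5967 = 13.4033
segment 3 (150.9° to 196.5°, cycloidal, h = -5) is passed completely: s = 14.0000 + (-5) = 9.0000
segment 4 (196.5° to 269.4°, dwell): s unchanged at 9.0000
segment 5 (269.4° to 291.8°, simple-harmonic, h = 10) is passed completely: s = 9.0000 + (10) = 19.0000
θ = 300.4° falls in segment 6 (291.8° to 360°, uniform, h = -19): β = 300.4 − 291.8 = 8.6°, B = 68.2°; Δs = -19·8.6/68.2 = -2.3959; s = 19.0000 − 2.3959 = 16.6041
θ = 348.8° falls in segment 6 (291.8° to 360°, uniform, h = -19): β = 348.8 − 291.8 = 57°, B = 68.2°; Δs = -19·57/68.2 = -15.8798; s = 19.0000 − 15.8798 = 3.1202

θ=85.9°: 1.1801
θ=163.5°: 13.4033
θ=300.4°: 16.6041
θ=348.8°: 3.1202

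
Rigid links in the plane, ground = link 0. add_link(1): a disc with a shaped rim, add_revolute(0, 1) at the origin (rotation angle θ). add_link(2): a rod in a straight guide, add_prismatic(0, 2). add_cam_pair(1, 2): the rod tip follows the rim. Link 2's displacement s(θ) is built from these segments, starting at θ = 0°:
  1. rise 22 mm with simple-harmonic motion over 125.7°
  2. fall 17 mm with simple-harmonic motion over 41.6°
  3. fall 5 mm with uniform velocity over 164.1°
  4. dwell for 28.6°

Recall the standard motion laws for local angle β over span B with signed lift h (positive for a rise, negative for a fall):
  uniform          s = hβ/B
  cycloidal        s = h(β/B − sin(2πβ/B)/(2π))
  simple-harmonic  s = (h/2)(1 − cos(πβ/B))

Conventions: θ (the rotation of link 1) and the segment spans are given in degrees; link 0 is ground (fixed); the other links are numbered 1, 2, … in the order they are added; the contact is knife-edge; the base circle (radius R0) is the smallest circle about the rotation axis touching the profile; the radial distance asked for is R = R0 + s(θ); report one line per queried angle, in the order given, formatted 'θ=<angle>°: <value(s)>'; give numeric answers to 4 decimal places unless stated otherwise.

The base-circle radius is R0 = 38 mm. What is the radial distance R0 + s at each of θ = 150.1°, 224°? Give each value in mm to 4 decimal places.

segment 1 (0° to 125.7°, simple-harmonic, h = 22) is passed completely: s = 0.0000 + (22) = 22.0000
θ = 150.1° falls in segment 2 (125.7° to 167.3°, simple-harmonic, h = -17): β = 150.1 − 125.7 = 24.4°, B = 41.6°; Δs = -17/2·(1 − cos(π·0.5865)) = -10.7825; s = 22.0000 − 10.7825 = 11.2175
segment 2 (125.7° to 167.3°, simple-harmonic, h = -17) is passed completely: s = 22.0000 + (-17) = 5.0000
θ = 224° falls in segment 3 (167.3° to 331.4°, uniform, h = -5): β = 224 − 167.3 = 56.7°, B = 164.1°; Δs = -5·56.7/164.1 = -1.7276; s = 5.0000 − 1.7276 = 3.2724
θ=150.1°: R = R0 + s = 38 + 11.2175 = 49.2175
θ=224°: R = R0 + s = 38 + 3.2724 = 41.2724

θ=150.1°: 49.2175
θ=224°: 41.2724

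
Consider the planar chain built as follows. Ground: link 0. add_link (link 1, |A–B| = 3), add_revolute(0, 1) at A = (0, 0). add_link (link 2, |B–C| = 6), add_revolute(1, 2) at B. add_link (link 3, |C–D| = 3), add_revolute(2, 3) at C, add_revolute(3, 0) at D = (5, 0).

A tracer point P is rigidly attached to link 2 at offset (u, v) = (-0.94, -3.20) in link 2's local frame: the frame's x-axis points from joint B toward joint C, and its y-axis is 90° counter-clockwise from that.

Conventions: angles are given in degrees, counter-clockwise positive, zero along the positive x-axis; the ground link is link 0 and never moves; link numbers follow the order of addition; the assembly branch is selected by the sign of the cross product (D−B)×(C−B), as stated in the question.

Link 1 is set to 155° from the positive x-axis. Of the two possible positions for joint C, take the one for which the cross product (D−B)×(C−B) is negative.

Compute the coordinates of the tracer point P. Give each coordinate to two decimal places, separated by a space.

A=(0,0), D=(5.00,0)
B = A + 3.00·(cos155°, sin155°) = (-2.7189, 1.2679)
|BD| = 7.8224
circle(B,6.00) ∩ circle(D,3.00): a=5.6370, h=2.0553
  candidates: C₊=(3.1767,2.3823) cross=16.077; C₋=(2.5104,-1.6739) cross=-16.077
  branch - wants cross < 0 → take C=(2.5104,-1.6739) (cross=-16.077)
ex = (C−B)/|BC| = (0.8716,-0.4903); ey = (0.4903,0.8716)
P = B + -0.94·ex + -3.20·ey = (-5.1071,-1.0603)

-5.11 -1.06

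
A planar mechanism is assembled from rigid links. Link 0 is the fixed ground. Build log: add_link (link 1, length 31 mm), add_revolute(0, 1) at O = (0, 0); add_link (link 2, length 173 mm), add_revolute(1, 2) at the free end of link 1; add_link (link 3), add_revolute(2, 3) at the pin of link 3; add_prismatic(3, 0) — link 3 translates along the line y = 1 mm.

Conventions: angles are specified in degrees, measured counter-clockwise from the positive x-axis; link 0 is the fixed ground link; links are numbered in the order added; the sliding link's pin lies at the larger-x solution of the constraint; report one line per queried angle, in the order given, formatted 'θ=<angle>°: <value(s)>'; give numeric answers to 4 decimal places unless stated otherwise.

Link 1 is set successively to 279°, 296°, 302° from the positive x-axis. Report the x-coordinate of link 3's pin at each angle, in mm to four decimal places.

geometry: r = 31 mm, L = 173 mm, e = 1 mm
θ=279°: crank pin P = (r cos θ, r sin θ) = (4.849468, -30.618339)
θ=279°: h = r sin θ − e = -30.618339 − 1 = -31.618339
θ=279°: x = r cos θ + √(L² − h²) = 4.849468 + 170.086098 = 174.935566
θ=296°: crank pin P = (r cos θ, r sin θ) = (13.589506, -27.862615)
θ=296°: h = r sin θ − e = -27.862615 − 1 = -28.862615
θ=296°: x = r cos θ + √(L² − h²) = 13.589506 + 170.575348 = 184.164854
θ=302°: crank pin P = (r cos θ, r sin θ) = (16.427497, -26.289491)
θ=302°: h = r sin θ − e = -26.289491 − 1 = -27.289491
θ=302°: x = r cos θ + √(L² − h²) = 16.427497 + 170.834082 = 187.261580

θ=279°: 174.9356
θ=296°: 184.1649
θ=302°: 187.2616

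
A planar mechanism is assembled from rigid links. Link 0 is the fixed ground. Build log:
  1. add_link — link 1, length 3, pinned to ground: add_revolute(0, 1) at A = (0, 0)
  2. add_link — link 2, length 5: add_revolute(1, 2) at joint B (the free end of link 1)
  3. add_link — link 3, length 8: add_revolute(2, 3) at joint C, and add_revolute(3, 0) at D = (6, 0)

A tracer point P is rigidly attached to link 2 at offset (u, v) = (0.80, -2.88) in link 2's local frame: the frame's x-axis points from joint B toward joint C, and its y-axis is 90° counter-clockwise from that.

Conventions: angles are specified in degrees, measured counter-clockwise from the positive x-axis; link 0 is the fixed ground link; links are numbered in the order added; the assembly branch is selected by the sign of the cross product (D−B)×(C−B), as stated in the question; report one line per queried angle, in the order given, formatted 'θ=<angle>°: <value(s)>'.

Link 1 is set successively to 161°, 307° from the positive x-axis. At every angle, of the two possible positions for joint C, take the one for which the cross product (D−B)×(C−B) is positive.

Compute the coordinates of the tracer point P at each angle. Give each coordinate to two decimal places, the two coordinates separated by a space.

A=(0,0), D=(6.00,0)
θ=161°: B = A + 3.00·(cos161°, sin161°) = (-2.8366, 0.9767)
θ=161°: |BD| = 8.8904
θ=161°: circle(B,5.00) ∩ circle(D,8.00): a=2.2518, h=4.4642
θ=161°:   candidates: C₊=(-0.1079,5.1665) cross=39.689; C₋=(-1.0888,-3.7079) cross=-39.689
θ=161°:   branch + wants cross > 0 → take C=(-0.1079,5.1665) (cross=39.689)
θ=161°: ex = (C−B)/|BC| = (0.5457,0.8380); ey = (-0.8380,0.5457)
θ=161°: P = B + 0.80·ex + -2.88·ey = (0.0134,0.0754)
θ=307°: B = A + 3.00·(cos307°, sin307°) = (1.8054, -2.3959)
θ=307°: |BD| = 4.8306
θ=307°: circle(B,5.00) ∩ circle(D,8.00): a=-1.6215, h=4.7298
θ=307°:   candidates: C₊=(-1.9484,0.9069) cross=22.848; C₋=(2.7434,-7.3071) cross=-22.848
θ=307°:   branch + wants cross > 0 → take C=(-1.9484,0.9069) (cross=22.848)
θ=307°: ex = (C−B)/|BC| = (-0.7508,0.6606); ey = (-0.6606,-0.7508)
θ=307°: P = B + 0.80·ex + -2.88·ey = (3.1072,0.2948)

θ=161°: 0.01 0.08
θ=307°: 3.11 0.29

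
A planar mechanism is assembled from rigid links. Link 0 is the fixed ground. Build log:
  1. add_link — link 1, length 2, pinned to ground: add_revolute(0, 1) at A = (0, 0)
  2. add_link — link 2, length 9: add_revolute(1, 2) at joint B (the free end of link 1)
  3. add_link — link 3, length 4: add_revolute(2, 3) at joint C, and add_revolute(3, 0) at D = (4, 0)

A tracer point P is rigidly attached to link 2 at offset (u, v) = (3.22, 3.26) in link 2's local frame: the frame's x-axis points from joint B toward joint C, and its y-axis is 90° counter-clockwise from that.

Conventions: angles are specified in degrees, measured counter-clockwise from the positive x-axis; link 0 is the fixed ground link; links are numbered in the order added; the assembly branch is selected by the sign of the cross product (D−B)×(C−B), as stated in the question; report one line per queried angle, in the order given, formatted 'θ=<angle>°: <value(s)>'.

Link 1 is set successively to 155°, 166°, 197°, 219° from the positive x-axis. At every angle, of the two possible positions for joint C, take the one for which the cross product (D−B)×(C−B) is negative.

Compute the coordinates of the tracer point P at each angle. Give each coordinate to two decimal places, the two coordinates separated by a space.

A=(0,0), D=(4.00,0)
θ=155°: B = A + 2.00·(cos155°, sin155°) = (-1.8126, 0.8452)
θ=155°: |BD| = 5.8737
θ=155°: circle(B,9.00) ∩ circle(D,4.00): a=8.4700, h=3.0430
θ=155°:   candidates: C₊=(7.0071,2.6377) cross=17.874; C₋=(6.1313,-3.3849) cross=-17.874
θ=155°:   branch - wants cross < 0 → take C=(6.1313,-3.3849) (cross=-17.874)
θ=155°: ex = (C−B)/|BC| = (0.8827,-0.4700); ey = (0.4700,0.8827)
θ=155°: P = B + 3.22·ex + 3.26·ey = (2.5618,2.2093)
θ=166°: B = A + 2.00·(cos166°, sin166°) = (-1.9406, 0.4838)
θ=166°: |BD| = 5.9603
θ=166°: circle(B,9.00) ∩ circle(D,4.00): a=8.4329, h=3.1442
θ=166°:   candidates: C₊=(6.7197,2.9331) cross=18.740; C₋=(6.2092,-3.3346) cross=-18.740
θ=166°:   branch - wants cross < 0 → take C=(6.2092,-3.3346) (cross=-18.740)
θ=166°: ex = (C−B)/|BC| = (0.9055,-0.4243); ey = (0.4243,0.9055)
θ=166°: P = B + 3.22·ex + 3.26·ey = (2.3583,2.0698)
θ=197°: B = A + 2.00·(cos197°, sin197°) = (-1.9126, -0.5847)
θ=197°: |BD| = 5.9415
θ=197°: circle(B,9.00) ∩ circle(D,4.00): a=8.4408, h=3.1230
θ=197°:   candidates: C₊=(6.1798,3.3539) cross=18.555; C₋=(6.7945,-2.8619) cross=-18.555
θ=197°:   branch - wants cross < 0 → take C=(6.7945,-2.8619) (cross=-18.555)
θ=197°: ex = (C−B)/|BC| = (0.9675,-0.2530); ey = (0.2530,0.9675)
θ=197°: P = B + 3.22·ex + 3.26·ey = (2.0275,1.7545)
θ=219°: B = A + 2.00·(cos219°, sin219°) = (-1.5543, -1.2586)
θ=219°: |BD| = 5.6951
θ=219°: circle(B,9.00) ∩ circle(D,4.00): a=8.5542, h=2.7974
θ=219°:   candidates: C₊=(6.1701,3.3601) cross=15.932; C₋=(7.4066,-2.0964) cross=-15.932
θ=219°:   branch - wants cross < 0 → take C=(7.4066,-2.0964) (cross=-15.932)
θ=219°: ex = (C−B)/|BC| = (0.9957,-0.0931); ey = (0.0931,0.9957)
θ=219°: P = B + 3.22·ex + 3.26·ey = (1.9552,1.6875)

θ=155°: 2.56 2.21
θ=166°: 2.36 2.07
θ=197°: 2.03 1.75
θ=219°: 1.96 1.69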